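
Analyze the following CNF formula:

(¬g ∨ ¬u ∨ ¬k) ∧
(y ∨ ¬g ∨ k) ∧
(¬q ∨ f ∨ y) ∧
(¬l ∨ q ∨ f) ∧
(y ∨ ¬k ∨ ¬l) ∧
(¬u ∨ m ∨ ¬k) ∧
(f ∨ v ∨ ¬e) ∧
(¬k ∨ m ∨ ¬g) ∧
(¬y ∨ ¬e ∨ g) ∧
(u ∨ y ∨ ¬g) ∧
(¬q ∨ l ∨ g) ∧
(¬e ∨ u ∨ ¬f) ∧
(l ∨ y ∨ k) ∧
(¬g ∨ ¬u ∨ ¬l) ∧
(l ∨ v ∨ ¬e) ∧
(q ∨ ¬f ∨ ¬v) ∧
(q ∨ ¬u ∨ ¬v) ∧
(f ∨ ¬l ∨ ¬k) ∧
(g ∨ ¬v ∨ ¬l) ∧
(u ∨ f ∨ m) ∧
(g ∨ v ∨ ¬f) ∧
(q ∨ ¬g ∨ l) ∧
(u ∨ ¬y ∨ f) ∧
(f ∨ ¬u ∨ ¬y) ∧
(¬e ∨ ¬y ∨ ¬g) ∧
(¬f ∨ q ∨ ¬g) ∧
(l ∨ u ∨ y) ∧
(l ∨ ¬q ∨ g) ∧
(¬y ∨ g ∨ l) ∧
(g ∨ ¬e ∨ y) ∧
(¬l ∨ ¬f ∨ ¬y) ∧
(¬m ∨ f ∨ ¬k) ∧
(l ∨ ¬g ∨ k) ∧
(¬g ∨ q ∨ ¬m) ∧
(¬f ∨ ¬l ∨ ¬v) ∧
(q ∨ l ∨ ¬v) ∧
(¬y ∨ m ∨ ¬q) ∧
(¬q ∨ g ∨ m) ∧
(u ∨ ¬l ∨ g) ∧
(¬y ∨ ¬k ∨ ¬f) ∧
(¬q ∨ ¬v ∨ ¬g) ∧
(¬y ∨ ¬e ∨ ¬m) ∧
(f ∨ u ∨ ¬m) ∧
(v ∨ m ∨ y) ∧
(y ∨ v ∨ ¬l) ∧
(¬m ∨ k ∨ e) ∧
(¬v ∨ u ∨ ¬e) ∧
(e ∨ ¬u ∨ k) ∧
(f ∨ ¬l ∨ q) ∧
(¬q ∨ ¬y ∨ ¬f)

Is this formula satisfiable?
No

No, the formula is not satisfiable.

No assignment of truth values to the variables can make all 50 clauses true simultaneously.

The formula is UNSAT (unsatisfiable).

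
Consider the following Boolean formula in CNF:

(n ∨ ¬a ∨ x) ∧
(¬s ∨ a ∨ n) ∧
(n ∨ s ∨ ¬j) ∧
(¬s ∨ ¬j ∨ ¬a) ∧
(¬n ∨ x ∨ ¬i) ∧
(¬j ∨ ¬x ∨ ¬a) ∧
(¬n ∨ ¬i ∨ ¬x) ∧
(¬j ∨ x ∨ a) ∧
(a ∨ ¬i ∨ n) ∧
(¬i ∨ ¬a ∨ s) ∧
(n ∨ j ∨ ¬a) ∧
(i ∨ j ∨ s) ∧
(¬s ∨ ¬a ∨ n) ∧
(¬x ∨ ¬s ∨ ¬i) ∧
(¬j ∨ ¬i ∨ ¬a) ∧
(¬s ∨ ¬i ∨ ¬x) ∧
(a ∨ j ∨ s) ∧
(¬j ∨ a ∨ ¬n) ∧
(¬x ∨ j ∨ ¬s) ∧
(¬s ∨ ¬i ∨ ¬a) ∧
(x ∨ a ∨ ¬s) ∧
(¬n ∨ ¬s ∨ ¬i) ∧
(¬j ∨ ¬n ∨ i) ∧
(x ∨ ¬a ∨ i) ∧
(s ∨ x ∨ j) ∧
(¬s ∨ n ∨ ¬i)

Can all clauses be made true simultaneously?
No

No, the formula is not satisfiable.

No assignment of truth values to the variables can make all 26 clauses true simultaneously.

The formula is UNSAT (unsatisfiable).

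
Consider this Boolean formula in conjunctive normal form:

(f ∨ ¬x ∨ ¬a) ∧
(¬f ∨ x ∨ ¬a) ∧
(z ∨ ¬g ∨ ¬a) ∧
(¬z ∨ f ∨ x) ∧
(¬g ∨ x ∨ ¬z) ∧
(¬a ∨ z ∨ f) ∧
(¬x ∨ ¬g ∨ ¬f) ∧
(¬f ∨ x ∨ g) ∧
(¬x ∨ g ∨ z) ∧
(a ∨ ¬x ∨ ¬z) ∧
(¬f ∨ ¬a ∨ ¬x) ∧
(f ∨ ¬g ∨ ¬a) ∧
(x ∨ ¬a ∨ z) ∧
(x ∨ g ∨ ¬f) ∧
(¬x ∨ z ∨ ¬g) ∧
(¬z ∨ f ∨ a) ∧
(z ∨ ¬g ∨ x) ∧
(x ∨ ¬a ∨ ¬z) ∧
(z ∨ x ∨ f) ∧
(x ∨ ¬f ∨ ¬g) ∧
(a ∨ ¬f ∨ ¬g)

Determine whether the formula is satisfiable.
No

No, the formula is not satisfiable.

No assignment of truth values to the variables can make all 21 clauses true simultaneously.

The formula is UNSAT (unsatisfiable).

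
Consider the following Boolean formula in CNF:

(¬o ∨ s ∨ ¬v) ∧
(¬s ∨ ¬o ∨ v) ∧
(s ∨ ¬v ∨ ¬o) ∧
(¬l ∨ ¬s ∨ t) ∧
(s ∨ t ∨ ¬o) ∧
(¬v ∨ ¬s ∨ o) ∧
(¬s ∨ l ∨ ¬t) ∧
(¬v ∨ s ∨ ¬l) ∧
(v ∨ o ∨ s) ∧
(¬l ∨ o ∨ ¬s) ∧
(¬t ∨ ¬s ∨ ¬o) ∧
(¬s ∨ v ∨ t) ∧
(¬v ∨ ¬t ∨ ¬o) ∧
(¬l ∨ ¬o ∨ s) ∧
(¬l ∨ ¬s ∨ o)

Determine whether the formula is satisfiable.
Yes

Yes, the formula is satisfiable.

One satisfying assignment is: t=False, s=False, v=True, o=False, l=False

Verification: With this assignment, all 15 clauses evaluate to true.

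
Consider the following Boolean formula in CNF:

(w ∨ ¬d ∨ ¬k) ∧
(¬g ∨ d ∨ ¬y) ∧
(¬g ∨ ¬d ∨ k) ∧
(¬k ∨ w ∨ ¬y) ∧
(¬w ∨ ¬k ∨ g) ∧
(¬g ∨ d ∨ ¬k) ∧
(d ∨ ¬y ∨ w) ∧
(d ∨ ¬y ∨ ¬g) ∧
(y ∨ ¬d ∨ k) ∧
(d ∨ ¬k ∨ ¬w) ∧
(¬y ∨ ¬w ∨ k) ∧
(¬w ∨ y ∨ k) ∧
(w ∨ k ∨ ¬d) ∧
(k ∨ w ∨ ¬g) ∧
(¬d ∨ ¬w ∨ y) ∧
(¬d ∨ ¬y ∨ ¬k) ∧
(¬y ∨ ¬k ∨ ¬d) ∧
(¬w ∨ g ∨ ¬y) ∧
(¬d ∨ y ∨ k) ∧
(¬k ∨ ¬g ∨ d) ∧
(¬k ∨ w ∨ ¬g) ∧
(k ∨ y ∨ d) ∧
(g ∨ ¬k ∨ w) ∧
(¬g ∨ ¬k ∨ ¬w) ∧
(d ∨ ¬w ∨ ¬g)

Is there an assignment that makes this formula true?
No

No, the formula is not satisfiable.

No assignment of truth values to the variables can make all 25 clauses true simultaneously.

The formula is UNSAT (unsatisfiable).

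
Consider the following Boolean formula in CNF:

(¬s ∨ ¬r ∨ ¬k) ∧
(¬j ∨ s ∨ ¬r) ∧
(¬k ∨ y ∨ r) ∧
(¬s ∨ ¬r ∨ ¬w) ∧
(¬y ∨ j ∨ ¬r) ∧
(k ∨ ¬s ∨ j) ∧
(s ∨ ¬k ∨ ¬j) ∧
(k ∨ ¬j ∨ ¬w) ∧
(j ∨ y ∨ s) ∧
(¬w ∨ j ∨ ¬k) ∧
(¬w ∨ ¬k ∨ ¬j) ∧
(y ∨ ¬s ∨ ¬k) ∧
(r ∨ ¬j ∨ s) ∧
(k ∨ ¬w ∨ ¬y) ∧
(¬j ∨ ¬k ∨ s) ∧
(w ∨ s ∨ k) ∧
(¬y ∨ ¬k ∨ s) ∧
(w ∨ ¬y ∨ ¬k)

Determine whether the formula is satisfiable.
Yes

Yes, the formula is satisfiable.

One satisfying assignment is: k=False, y=False, s=True, w=False, j=True, r=False

Verification: With this assignment, all 18 clauses evaluate to true.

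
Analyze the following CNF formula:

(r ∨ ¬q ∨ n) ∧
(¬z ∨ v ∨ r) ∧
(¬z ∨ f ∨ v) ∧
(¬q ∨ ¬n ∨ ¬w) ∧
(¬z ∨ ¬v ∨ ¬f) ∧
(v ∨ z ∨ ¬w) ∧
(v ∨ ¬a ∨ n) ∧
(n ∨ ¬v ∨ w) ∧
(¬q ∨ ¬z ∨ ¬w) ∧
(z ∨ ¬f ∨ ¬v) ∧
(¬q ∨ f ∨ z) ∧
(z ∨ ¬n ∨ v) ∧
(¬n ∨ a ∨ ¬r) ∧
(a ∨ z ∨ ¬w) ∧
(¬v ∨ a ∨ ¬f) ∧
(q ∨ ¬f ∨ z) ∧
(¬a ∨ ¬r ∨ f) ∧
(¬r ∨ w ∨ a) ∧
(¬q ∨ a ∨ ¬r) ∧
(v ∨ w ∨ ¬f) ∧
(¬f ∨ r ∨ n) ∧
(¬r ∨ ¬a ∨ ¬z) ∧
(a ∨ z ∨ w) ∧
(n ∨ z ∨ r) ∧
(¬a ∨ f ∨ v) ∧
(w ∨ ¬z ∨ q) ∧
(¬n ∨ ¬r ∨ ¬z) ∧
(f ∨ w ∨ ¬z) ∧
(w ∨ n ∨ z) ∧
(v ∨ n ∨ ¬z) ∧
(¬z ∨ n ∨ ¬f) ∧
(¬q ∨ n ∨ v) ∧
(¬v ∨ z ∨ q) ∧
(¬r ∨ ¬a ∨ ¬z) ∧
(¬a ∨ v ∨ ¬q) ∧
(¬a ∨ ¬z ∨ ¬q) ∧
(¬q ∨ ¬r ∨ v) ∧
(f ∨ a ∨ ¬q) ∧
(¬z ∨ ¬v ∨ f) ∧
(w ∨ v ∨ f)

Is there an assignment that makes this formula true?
No

No, the formula is not satisfiable.

No assignment of truth values to the variables can make all 40 clauses true simultaneously.

The formula is UNSAT (unsatisfiable).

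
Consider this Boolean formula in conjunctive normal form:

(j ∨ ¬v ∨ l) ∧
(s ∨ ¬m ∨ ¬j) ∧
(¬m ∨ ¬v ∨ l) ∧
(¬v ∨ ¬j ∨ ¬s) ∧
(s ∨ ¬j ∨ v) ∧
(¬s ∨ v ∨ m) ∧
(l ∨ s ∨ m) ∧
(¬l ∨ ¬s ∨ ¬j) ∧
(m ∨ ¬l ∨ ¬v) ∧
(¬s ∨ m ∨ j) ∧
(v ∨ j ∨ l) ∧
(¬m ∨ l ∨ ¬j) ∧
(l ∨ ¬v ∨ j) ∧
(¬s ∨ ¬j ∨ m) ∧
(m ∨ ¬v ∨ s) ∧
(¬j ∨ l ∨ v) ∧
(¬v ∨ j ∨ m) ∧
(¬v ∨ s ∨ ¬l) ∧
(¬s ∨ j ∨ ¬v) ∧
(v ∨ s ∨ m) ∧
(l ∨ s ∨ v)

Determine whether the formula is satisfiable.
Yes

Yes, the formula is satisfiable.

One satisfying assignment is: s=False, j=False, v=False, m=True, l=True

Verification: With this assignment, all 21 clauses evaluate to true.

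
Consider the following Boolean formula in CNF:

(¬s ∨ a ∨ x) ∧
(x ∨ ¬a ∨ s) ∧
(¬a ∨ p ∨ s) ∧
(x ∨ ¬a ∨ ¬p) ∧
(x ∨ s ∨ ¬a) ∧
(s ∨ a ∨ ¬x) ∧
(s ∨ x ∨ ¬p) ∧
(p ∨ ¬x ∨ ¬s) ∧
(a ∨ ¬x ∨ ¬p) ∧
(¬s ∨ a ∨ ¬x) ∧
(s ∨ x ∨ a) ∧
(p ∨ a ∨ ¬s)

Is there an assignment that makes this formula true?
Yes

Yes, the formula is satisfiable.

One satisfying assignment is: s=True, p=False, x=False, a=True

Verification: With this assignment, all 12 clauses evaluate to true.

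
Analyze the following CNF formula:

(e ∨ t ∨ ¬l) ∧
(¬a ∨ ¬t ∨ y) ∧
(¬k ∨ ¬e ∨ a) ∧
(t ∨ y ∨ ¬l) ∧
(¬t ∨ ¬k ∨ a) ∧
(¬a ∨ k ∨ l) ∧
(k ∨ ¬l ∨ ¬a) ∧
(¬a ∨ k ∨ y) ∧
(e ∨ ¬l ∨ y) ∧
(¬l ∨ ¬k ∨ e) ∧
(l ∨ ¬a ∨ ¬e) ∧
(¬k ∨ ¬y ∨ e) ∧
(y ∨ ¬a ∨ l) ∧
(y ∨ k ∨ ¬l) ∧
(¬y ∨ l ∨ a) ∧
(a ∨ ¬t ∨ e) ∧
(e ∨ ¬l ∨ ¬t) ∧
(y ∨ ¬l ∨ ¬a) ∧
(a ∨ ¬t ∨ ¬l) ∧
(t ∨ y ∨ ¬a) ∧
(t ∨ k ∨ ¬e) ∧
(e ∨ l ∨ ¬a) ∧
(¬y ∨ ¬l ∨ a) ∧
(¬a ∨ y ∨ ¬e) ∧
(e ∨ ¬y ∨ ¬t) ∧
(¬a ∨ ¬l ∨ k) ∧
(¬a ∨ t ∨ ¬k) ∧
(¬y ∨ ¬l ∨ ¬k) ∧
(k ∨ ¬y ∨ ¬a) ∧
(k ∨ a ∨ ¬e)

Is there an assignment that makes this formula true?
Yes

Yes, the formula is satisfiable.

One satisfying assignment is: y=False, e=False, a=False, l=False, k=False, t=False

Verification: With this assignment, all 30 clauses evaluate to true.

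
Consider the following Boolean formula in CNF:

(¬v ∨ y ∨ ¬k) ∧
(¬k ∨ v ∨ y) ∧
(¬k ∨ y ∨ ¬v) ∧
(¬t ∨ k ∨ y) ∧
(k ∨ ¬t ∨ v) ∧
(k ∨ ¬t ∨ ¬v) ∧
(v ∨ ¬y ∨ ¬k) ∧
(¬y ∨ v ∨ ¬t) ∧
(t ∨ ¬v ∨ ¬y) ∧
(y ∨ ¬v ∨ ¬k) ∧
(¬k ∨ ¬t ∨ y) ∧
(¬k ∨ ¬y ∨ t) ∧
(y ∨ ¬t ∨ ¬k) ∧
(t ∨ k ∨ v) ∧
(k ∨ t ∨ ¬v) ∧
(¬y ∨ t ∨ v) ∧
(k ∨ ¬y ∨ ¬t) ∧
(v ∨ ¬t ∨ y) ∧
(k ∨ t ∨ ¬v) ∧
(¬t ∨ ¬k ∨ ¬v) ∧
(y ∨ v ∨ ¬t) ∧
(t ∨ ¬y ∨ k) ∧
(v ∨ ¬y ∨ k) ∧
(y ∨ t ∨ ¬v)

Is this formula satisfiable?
No

No, the formula is not satisfiable.

No assignment of truth values to the variables can make all 24 clauses true simultaneously.

The formula is UNSAT (unsatisfiable).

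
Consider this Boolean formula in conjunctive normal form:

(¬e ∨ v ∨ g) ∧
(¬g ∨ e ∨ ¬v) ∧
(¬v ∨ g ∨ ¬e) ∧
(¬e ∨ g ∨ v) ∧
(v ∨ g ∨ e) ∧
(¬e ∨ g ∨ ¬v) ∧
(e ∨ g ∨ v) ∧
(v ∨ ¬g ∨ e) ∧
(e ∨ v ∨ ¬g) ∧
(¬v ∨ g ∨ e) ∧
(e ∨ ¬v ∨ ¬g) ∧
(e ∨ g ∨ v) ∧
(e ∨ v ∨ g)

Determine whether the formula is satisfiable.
Yes

Yes, the formula is satisfiable.

One satisfying assignment is: g=True, e=True, v=False

Verification: With this assignment, all 13 clauses evaluate to true.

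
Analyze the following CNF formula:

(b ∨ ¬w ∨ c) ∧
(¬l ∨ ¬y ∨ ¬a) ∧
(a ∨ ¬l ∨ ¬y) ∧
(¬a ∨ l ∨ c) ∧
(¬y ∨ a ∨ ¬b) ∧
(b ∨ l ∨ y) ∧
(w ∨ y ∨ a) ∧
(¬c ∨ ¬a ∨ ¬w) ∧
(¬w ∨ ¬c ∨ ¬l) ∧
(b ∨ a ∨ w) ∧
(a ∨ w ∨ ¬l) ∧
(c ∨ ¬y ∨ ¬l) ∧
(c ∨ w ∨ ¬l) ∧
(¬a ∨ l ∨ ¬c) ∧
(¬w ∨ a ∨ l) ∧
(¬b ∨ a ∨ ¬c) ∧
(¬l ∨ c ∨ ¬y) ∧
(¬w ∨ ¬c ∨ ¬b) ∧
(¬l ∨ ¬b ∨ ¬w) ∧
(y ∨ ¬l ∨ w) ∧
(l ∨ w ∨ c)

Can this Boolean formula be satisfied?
No

No, the formula is not satisfiable.

No assignment of truth values to the variables can make all 21 clauses true simultaneously.

The formula is UNSAT (unsatisfiable).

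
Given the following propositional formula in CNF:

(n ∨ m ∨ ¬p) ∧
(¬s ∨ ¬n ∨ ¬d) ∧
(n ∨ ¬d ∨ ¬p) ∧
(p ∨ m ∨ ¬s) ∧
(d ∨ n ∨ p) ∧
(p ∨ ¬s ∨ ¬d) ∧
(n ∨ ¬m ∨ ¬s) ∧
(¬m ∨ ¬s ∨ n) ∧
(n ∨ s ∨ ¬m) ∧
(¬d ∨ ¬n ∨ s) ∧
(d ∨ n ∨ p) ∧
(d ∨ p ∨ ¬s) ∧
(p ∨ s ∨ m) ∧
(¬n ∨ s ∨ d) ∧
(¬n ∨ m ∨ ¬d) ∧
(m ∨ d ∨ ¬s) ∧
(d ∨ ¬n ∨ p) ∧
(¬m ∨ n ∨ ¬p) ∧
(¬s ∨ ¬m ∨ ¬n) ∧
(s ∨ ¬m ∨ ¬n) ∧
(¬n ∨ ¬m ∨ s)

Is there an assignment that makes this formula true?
No

No, the formula is not satisfiable.

No assignment of truth values to the variables can make all 21 clauses true simultaneously.

The formula is UNSAT (unsatisfiable).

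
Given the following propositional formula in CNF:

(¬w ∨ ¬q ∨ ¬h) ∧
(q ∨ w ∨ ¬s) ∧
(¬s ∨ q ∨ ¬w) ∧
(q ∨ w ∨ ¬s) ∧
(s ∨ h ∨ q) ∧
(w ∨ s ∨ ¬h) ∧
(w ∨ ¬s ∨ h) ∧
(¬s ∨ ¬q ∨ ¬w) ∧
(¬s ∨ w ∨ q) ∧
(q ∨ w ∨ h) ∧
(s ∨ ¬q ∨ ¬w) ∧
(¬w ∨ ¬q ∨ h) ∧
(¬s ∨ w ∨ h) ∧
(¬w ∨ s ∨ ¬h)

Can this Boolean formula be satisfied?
Yes

Yes, the formula is satisfiable.

One satisfying assignment is: w=False, s=False, h=False, q=True

Verification: With this assignment, all 14 clauses evaluate to true.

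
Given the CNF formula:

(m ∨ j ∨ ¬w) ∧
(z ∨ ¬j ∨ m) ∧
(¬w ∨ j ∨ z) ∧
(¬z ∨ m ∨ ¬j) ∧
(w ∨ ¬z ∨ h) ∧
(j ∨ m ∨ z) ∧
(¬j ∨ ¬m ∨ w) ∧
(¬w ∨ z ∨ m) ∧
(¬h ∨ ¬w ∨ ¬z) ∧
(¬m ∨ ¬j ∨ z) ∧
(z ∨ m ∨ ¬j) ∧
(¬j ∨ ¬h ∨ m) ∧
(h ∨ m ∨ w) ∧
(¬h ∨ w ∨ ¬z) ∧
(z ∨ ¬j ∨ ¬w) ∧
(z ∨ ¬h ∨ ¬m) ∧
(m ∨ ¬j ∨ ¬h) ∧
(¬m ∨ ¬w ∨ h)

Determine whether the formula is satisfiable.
Yes

Yes, the formula is satisfiable.

One satisfying assignment is: m=True, h=False, z=False, w=False, j=False

Verification: With this assignment, all 18 clauses evaluate to true.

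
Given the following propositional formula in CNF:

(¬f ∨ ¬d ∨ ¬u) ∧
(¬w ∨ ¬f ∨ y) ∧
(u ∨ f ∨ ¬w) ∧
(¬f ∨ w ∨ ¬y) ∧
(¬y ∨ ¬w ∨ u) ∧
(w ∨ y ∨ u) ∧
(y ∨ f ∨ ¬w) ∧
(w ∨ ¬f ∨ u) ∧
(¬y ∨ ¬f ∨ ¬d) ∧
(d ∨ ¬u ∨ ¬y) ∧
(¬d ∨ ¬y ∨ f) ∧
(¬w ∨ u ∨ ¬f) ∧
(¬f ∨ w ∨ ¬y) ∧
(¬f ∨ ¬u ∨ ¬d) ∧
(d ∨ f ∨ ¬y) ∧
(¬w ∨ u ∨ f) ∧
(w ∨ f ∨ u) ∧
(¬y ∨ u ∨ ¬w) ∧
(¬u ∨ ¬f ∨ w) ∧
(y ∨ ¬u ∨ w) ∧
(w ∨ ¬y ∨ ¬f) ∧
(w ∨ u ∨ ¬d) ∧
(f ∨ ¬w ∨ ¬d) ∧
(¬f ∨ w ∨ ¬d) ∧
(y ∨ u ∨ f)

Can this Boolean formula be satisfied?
No

No, the formula is not satisfiable.

No assignment of truth values to the variables can make all 25 clauses true simultaneously.

The formula is UNSAT (unsatisfiable).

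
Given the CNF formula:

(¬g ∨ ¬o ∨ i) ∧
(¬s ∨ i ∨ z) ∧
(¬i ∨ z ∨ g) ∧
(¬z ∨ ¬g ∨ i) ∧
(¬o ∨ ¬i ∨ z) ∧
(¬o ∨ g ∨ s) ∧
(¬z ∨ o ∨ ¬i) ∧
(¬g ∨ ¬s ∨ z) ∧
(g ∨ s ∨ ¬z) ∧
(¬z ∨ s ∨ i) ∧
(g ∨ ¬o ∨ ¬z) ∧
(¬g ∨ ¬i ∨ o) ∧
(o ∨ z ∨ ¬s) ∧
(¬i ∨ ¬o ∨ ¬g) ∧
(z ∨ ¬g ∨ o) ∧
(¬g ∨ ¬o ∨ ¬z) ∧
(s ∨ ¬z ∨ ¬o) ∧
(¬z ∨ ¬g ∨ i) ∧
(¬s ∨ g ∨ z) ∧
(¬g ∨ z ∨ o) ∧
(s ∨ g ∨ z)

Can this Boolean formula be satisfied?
Yes

Yes, the formula is satisfiable.

One satisfying assignment is: o=False, z=True, i=False, g=False, s=True

Verification: With this assignment, all 21 clauses evaluate to true.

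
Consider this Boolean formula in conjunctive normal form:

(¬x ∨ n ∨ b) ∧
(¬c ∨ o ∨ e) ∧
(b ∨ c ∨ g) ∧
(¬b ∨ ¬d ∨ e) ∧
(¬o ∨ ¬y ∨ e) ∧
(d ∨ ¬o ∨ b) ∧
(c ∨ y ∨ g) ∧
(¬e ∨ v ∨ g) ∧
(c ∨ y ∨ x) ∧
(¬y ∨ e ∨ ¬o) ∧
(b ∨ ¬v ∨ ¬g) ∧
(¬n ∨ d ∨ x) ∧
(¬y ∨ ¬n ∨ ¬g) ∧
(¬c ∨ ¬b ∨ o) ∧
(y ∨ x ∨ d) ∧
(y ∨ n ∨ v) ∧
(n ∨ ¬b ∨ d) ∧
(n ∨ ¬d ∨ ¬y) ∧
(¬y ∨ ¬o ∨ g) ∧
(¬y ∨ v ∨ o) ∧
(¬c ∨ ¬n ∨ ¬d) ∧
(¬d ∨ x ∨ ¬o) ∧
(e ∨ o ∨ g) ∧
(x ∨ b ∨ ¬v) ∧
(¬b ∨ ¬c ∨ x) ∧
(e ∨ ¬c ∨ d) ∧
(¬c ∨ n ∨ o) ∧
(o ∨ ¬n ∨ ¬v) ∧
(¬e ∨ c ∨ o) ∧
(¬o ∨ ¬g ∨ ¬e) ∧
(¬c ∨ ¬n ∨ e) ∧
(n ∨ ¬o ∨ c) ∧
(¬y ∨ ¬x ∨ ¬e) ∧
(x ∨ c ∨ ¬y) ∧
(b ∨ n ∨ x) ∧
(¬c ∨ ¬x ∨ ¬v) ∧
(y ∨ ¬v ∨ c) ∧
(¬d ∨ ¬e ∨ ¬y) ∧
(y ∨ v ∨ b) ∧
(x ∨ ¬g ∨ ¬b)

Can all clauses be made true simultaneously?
Yes

Yes, the formula is satisfiable.

One satisfying assignment is: x=True, c=False, y=False, o=True, e=False, d=False, b=True, g=True, v=False, n=True

Verification: With this assignment, all 40 clauses evaluate to true.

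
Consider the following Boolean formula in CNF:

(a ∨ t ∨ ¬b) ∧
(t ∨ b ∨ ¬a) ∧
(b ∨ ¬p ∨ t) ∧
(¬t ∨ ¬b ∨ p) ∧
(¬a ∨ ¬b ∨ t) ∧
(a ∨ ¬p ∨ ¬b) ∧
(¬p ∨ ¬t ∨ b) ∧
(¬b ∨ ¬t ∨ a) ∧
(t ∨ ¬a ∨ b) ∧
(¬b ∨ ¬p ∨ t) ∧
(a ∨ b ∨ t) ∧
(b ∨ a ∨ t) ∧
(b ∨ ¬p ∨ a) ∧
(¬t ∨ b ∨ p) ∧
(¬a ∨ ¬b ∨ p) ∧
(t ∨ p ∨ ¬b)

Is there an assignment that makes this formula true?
Yes

Yes, the formula is satisfiable.

One satisfying assignment is: p=True, t=True, b=True, a=True

Verification: With this assignment, all 16 clauses evaluate to true.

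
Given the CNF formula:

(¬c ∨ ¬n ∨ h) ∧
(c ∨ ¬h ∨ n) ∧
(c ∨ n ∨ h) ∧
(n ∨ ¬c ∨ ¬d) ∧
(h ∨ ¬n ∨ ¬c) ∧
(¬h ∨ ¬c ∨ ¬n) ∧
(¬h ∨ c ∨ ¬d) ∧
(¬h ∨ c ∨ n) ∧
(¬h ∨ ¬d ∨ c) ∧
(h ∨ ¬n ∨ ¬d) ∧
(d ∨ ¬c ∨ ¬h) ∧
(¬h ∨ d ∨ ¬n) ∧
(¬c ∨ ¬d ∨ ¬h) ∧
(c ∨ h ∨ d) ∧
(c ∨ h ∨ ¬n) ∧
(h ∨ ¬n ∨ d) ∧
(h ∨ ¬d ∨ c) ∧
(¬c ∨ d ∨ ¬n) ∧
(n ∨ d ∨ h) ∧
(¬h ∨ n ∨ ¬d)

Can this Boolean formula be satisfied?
No

No, the formula is not satisfiable.

No assignment of truth values to the variables can make all 20 clauses true simultaneously.

The formula is UNSAT (unsatisfiable).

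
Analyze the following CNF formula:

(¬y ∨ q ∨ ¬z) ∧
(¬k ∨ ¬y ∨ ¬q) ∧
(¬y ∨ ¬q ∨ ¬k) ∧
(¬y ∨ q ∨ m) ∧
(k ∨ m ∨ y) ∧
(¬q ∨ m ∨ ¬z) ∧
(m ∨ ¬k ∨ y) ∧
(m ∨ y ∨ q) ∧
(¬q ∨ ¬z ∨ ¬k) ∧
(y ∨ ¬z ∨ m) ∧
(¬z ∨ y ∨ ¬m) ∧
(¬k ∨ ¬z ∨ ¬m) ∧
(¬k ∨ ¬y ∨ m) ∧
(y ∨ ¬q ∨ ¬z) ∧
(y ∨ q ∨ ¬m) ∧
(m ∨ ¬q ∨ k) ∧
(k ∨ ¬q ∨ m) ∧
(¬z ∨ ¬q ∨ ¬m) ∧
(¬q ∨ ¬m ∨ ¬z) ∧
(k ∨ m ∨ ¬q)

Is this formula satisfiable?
Yes

Yes, the formula is satisfiable.

One satisfying assignment is: k=False, q=False, y=True, z=False, m=True

Verification: With this assignment, all 20 clauses evaluate to true.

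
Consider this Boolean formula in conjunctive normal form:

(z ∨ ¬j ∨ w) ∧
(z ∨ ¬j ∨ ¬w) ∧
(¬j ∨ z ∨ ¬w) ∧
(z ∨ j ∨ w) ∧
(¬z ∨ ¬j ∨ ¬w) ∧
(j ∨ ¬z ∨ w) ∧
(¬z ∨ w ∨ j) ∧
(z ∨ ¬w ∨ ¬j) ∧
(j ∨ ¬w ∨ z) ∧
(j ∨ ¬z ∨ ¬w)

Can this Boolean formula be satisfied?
Yes

Yes, the formula is satisfiable.

One satisfying assignment is: j=True, z=True, w=False

Verification: With this assignment, all 10 clauses evaluate to true.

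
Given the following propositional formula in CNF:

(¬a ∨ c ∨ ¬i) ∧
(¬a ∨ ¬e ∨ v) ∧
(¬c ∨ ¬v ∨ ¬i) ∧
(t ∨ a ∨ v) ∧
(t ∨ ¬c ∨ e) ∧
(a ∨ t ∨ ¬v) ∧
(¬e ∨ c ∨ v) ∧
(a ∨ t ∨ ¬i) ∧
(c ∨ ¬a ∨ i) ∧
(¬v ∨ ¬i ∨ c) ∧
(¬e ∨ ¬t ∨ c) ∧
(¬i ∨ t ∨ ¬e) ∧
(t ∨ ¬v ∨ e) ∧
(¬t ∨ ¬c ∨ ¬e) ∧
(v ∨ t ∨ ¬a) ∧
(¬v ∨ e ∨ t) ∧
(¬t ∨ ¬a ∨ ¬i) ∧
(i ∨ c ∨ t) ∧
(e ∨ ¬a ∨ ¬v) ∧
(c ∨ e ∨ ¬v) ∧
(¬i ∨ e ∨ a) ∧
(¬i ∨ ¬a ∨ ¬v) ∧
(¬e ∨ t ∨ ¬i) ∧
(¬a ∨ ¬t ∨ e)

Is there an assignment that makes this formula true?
Yes

Yes, the formula is satisfiable.

One satisfying assignment is: i=False, c=False, e=False, a=False, t=True, v=False

Verification: With this assignment, all 24 clauses evaluate to true.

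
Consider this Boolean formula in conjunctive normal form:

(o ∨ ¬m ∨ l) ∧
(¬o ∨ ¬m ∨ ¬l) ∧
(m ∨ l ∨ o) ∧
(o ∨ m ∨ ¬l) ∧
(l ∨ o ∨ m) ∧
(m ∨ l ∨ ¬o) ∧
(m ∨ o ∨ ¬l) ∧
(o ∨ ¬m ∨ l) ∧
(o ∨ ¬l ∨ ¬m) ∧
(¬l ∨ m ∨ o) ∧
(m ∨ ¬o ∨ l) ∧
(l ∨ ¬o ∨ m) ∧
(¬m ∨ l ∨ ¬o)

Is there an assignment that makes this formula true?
Yes

Yes, the formula is satisfiable.

One satisfying assignment is: m=False, o=True, l=True

Verification: With this assignment, all 13 clauses evaluate to true.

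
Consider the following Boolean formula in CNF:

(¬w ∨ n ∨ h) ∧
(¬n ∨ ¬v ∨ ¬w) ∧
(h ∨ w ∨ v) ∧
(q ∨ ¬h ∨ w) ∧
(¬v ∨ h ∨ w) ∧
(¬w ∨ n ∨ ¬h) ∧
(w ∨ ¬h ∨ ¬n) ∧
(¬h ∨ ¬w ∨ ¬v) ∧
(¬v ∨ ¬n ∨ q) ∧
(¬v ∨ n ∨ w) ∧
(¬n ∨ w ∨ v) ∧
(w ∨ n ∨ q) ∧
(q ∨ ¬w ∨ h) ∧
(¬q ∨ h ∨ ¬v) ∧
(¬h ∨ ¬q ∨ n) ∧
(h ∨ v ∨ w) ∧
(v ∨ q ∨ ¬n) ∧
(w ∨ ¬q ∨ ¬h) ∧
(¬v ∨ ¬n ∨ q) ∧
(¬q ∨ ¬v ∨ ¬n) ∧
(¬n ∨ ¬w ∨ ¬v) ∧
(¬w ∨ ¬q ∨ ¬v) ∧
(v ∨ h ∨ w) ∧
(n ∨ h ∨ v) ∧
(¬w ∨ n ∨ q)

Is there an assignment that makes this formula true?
Yes

Yes, the formula is satisfiable.

One satisfying assignment is: n=True, v=False, h=False, q=True, w=True

Verification: With this assignment, all 25 clauses evaluate to true.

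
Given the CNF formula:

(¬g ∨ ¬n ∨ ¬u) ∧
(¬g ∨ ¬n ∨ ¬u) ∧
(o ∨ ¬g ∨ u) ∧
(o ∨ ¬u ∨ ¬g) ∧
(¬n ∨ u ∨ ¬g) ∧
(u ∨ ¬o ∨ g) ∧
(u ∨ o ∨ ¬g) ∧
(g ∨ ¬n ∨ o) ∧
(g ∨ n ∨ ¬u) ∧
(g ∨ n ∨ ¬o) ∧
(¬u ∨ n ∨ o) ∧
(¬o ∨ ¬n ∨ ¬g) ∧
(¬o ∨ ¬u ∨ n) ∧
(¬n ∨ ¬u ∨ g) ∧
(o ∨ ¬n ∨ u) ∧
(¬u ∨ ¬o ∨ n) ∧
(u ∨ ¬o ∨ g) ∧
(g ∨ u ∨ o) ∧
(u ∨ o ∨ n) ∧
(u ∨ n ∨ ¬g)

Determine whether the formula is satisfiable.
No

No, the formula is not satisfiable.

No assignment of truth values to the variables can make all 20 clauses true simultaneously.

The formula is UNSAT (unsatisfiable).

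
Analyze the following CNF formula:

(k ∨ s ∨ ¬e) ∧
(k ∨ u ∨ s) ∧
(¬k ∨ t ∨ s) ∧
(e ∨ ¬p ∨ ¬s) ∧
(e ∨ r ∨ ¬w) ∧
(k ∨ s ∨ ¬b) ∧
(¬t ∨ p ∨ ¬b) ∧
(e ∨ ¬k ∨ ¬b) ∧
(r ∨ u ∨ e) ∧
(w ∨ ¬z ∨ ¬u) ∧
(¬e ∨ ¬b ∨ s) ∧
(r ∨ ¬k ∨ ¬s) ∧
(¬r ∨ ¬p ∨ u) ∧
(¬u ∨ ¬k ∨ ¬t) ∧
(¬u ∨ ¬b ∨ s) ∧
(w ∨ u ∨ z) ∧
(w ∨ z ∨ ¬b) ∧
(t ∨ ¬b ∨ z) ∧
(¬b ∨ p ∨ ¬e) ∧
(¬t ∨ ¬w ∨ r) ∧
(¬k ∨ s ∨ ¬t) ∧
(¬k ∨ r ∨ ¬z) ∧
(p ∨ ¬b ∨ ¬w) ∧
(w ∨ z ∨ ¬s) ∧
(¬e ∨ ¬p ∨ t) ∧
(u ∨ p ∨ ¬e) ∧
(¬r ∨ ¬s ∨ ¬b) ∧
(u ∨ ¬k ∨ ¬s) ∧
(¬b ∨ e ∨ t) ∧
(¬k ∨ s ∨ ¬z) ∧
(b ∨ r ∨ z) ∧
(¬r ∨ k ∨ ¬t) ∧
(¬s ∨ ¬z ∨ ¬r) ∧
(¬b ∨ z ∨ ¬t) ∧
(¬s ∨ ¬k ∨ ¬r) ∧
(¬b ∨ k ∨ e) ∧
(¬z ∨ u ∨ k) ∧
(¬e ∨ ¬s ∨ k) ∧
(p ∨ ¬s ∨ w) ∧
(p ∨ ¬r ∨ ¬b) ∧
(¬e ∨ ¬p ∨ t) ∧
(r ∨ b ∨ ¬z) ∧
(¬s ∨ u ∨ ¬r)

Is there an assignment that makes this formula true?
Yes

Yes, the formula is satisfiable.

One satisfying assignment is: k=False, z=False, r=True, w=False, p=False, b=False, u=True, e=False, t=False, s=False

Verification: With this assignment, all 43 clauses evaluate to true.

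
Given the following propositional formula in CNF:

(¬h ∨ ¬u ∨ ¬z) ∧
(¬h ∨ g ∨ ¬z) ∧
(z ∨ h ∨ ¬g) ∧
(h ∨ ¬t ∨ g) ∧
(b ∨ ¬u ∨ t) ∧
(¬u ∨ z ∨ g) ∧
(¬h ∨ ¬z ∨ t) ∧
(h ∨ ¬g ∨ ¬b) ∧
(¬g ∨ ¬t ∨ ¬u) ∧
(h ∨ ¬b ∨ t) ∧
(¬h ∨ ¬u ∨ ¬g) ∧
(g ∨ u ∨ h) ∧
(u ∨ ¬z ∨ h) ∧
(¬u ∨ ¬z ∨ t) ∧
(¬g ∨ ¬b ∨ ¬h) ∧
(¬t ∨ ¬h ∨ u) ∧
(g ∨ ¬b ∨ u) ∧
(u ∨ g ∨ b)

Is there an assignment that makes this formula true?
Yes

Yes, the formula is satisfiable.

One satisfying assignment is: u=False, t=False, z=False, b=False, h=True, g=True

Verification: With this assignment, all 18 clauses evaluate to true.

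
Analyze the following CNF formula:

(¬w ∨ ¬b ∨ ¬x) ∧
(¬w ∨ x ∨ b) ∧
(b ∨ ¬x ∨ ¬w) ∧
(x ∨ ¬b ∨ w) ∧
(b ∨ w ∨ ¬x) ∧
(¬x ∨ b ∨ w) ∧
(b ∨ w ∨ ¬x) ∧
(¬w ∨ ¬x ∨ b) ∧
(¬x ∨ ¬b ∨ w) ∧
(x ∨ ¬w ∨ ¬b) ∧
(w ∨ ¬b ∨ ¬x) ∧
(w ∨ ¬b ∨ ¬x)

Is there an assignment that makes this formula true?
Yes

Yes, the formula is satisfiable.

One satisfying assignment is: w=False, b=False, x=False

Verification: With this assignment, all 12 clauses evaluate to true.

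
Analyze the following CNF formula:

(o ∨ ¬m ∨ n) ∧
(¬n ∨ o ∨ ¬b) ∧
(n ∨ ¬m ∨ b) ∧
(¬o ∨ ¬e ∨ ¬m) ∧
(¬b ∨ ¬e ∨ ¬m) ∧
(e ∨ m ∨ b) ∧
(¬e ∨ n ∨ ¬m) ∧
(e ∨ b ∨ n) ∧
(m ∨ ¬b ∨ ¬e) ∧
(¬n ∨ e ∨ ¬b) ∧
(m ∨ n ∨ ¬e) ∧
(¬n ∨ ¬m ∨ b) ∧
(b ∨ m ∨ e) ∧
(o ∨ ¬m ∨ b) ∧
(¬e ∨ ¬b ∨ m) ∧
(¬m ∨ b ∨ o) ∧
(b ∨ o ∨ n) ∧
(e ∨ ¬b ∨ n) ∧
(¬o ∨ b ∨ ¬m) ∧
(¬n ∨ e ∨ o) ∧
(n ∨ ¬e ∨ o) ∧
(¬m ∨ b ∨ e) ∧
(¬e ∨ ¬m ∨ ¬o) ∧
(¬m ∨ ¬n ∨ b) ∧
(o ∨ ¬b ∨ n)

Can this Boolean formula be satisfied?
Yes

Yes, the formula is satisfiable.

One satisfying assignment is: b=False, e=True, m=False, o=False, n=True

Verification: With this assignment, all 25 clauses evaluate to true.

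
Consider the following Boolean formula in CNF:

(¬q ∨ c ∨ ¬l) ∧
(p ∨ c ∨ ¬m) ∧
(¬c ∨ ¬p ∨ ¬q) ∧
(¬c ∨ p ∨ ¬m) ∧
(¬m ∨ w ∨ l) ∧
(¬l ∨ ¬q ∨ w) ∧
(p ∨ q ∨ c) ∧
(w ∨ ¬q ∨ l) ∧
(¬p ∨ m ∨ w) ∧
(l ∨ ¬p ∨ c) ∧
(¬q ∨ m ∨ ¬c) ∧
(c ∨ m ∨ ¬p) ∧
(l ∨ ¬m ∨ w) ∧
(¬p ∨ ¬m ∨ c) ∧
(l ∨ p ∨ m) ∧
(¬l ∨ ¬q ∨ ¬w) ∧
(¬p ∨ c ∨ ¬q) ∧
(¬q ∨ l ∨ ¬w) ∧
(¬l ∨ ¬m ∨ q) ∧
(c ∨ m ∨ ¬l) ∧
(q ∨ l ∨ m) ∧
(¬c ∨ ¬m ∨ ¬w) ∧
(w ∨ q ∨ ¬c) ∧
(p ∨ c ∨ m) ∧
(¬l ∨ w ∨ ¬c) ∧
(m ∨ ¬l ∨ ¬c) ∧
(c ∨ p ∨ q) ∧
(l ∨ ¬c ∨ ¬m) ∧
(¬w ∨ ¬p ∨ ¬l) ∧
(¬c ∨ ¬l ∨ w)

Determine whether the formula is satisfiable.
No

No, the formula is not satisfiable.

No assignment of truth values to the variables can make all 30 clauses true simultaneously.

The formula is UNSAT (unsatisfiable).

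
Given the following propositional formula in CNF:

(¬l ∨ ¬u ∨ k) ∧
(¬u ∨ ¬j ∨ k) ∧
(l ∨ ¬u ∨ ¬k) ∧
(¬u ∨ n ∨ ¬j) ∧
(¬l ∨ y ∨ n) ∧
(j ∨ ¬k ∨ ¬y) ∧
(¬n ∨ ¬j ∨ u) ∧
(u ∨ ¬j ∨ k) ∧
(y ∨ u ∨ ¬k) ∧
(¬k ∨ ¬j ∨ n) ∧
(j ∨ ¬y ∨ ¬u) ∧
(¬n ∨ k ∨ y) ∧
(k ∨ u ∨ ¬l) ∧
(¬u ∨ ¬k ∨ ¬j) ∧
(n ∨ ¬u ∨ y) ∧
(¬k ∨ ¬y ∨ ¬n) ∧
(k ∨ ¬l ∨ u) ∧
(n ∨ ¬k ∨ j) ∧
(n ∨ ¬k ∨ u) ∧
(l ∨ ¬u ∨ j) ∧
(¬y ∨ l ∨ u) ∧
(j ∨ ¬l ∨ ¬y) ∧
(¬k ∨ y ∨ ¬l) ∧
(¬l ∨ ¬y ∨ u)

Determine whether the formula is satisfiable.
Yes

Yes, the formula is satisfiable.

One satisfying assignment is: k=False, y=False, j=False, l=False, u=False, n=False

Verification: With this assignment, all 24 clauses evaluate to true.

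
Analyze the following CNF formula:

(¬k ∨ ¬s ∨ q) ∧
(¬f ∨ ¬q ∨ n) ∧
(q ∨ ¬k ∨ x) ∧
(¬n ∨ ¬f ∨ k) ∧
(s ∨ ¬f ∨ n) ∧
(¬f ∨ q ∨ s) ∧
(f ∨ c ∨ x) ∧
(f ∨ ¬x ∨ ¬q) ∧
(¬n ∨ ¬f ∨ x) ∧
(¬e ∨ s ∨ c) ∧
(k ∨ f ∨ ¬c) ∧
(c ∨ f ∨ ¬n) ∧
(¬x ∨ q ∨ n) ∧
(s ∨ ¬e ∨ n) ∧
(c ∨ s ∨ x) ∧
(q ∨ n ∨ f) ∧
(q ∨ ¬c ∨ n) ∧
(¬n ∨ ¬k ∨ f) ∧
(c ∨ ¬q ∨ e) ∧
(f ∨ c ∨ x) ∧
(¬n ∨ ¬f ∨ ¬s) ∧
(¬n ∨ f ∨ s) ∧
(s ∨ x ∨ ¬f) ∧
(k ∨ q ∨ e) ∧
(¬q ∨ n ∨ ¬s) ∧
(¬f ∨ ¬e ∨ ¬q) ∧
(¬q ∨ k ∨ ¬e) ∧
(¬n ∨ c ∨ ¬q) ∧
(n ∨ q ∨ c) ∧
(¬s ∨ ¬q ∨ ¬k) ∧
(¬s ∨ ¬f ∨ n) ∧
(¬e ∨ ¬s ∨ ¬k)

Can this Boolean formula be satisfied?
Yes

Yes, the formula is satisfiable.

One satisfying assignment is: x=False, e=False, k=True, n=False, q=True, s=False, f=False, c=True

Verification: With this assignment, all 32 clauses evaluate to true.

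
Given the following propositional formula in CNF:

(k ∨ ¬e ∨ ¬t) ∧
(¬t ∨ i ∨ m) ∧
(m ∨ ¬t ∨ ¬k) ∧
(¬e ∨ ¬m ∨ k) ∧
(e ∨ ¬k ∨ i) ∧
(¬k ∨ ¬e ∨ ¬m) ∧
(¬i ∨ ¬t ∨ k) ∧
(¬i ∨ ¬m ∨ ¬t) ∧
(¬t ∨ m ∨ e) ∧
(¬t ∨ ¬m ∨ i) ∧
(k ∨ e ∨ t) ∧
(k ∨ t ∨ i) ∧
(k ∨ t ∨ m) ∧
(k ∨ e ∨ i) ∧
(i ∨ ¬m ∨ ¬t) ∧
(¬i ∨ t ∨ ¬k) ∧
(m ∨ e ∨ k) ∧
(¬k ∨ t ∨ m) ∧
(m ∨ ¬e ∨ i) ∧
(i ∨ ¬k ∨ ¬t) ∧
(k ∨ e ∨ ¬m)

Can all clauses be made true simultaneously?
No

No, the formula is not satisfiable.

No assignment of truth values to the variables can make all 21 clauses true simultaneously.

The formula is UNSAT (unsatisfiable).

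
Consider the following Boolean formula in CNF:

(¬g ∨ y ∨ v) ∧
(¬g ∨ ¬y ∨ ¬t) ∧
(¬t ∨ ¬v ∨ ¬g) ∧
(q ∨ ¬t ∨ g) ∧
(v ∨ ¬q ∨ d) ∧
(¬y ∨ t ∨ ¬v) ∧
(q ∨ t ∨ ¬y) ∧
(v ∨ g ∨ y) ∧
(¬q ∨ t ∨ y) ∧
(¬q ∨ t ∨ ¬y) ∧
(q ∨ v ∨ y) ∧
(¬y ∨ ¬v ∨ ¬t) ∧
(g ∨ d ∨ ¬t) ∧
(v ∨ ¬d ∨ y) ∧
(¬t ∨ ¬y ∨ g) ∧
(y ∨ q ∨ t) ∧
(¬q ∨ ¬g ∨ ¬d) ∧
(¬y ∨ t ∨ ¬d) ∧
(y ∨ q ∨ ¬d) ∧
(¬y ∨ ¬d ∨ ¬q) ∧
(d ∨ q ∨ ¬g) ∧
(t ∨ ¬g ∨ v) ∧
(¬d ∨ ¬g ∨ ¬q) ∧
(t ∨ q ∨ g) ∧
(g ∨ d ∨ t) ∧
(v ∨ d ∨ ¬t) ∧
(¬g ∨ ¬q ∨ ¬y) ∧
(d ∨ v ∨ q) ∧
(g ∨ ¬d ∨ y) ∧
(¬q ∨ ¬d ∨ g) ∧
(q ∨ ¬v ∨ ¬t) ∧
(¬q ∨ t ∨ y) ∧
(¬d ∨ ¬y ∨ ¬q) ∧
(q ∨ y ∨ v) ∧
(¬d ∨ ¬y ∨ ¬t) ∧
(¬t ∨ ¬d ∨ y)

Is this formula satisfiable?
No

No, the formula is not satisfiable.

No assignment of truth values to the variables can make all 36 clauses true simultaneously.

The formula is UNSAT (unsatisfiable).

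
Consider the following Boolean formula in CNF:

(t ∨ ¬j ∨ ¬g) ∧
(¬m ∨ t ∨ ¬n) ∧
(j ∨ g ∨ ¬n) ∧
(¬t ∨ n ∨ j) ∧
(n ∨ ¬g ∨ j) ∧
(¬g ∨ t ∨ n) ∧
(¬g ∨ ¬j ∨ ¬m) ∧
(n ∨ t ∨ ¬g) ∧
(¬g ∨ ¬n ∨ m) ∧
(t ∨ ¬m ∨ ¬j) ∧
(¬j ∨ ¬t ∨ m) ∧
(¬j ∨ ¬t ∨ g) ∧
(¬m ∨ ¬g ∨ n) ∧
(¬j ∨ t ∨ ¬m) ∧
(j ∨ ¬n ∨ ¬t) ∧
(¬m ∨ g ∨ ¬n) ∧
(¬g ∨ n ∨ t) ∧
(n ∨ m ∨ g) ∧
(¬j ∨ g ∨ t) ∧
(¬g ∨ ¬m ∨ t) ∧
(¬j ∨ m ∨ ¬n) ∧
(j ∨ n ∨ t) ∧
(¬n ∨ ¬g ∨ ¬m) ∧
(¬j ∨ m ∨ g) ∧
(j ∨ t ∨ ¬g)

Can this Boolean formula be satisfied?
No

No, the formula is not satisfiable.

No assignment of truth values to the variables can make all 25 clauses true simultaneously.

The formula is UNSAT (unsatisfiable).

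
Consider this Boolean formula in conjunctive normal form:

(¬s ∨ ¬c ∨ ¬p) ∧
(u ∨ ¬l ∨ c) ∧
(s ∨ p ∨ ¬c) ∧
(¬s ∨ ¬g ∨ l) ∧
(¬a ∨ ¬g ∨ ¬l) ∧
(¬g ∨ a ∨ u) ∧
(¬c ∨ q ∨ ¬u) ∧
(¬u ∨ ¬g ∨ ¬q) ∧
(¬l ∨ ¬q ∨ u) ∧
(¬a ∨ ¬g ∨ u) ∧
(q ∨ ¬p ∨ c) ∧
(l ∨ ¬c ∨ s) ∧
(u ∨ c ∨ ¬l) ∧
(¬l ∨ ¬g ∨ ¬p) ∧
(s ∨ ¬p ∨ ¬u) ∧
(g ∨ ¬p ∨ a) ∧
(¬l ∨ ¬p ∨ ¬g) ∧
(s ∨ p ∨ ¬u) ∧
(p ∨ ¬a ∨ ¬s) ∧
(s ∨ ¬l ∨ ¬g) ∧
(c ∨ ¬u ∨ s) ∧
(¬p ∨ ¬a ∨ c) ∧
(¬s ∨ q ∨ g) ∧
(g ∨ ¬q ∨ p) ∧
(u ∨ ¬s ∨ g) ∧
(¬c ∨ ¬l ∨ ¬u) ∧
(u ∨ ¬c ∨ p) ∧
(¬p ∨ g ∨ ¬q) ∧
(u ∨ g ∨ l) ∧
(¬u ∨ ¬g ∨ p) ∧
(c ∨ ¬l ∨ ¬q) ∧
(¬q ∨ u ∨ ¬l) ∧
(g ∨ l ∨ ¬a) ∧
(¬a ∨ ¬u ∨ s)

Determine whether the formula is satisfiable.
Yes

Yes, the formula is satisfiable.

One satisfying assignment is: g=False, a=True, c=True, q=False, p=True, l=True, u=False, s=False

Verification: With this assignment, all 34 clauses evaluate to true.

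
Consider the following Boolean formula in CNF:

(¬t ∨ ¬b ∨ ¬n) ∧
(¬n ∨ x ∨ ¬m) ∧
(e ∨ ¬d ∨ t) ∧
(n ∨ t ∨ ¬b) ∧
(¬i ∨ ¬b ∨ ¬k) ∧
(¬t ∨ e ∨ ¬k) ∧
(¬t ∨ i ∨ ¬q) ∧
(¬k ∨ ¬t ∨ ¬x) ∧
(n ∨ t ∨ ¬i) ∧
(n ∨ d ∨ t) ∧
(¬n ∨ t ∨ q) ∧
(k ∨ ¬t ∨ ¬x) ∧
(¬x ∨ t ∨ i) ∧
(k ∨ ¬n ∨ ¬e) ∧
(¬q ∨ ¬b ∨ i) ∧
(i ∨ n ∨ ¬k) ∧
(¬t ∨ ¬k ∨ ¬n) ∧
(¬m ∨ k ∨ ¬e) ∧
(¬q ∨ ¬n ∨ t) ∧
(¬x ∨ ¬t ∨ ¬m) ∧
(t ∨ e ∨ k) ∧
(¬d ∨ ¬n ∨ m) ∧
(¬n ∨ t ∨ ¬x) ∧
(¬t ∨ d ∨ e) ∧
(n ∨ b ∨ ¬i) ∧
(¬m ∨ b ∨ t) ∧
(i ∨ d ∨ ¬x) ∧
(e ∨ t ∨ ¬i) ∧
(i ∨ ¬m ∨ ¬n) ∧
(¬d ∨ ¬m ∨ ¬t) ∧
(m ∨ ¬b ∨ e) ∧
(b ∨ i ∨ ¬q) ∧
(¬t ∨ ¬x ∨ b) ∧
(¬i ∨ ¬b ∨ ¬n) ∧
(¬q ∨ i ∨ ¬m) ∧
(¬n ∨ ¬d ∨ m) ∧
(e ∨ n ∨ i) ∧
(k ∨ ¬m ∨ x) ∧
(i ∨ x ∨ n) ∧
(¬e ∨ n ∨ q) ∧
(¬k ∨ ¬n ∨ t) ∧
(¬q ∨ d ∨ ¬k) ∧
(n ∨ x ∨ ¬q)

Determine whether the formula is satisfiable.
No

No, the formula is not satisfiable.

No assignment of truth values to the variables can make all 43 clauses true simultaneously.

The formula is UNSAT (unsatisfiable).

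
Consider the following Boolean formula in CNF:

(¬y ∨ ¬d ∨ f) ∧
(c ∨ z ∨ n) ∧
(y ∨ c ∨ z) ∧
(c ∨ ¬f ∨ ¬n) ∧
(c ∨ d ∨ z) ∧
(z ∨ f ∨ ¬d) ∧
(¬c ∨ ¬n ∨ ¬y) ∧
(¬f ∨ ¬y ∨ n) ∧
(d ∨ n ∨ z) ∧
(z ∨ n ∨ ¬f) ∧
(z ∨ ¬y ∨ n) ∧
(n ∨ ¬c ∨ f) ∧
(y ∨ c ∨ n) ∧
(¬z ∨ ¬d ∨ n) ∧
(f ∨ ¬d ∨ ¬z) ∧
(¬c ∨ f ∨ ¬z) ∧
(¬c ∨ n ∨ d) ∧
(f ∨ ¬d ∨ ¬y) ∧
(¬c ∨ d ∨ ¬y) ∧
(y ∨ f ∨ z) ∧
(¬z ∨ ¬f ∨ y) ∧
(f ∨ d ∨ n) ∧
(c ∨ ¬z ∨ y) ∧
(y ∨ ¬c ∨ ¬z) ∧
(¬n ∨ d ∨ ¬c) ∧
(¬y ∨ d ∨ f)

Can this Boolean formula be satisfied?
Yes

Yes, the formula is satisfiable.

One satisfying assignment is: f=True, z=False, y=False, c=True, n=True, d=True

Verification: With this assignment, all 26 clauses evaluate to true.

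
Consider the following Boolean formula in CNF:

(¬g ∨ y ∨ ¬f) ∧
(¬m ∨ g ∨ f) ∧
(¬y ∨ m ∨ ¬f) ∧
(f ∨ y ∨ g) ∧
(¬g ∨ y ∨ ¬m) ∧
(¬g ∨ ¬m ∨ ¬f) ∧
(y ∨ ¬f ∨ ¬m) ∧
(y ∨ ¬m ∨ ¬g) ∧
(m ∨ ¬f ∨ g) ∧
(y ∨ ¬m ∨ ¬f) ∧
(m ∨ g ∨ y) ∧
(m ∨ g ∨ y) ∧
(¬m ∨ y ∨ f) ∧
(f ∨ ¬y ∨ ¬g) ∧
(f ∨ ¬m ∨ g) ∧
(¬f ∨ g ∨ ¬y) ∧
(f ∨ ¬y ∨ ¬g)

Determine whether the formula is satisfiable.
Yes

Yes, the formula is satisfiable.

One satisfying assignment is: f=False, g=True, m=False, y=False

Verification: With this assignment, all 17 clauses evaluate to true.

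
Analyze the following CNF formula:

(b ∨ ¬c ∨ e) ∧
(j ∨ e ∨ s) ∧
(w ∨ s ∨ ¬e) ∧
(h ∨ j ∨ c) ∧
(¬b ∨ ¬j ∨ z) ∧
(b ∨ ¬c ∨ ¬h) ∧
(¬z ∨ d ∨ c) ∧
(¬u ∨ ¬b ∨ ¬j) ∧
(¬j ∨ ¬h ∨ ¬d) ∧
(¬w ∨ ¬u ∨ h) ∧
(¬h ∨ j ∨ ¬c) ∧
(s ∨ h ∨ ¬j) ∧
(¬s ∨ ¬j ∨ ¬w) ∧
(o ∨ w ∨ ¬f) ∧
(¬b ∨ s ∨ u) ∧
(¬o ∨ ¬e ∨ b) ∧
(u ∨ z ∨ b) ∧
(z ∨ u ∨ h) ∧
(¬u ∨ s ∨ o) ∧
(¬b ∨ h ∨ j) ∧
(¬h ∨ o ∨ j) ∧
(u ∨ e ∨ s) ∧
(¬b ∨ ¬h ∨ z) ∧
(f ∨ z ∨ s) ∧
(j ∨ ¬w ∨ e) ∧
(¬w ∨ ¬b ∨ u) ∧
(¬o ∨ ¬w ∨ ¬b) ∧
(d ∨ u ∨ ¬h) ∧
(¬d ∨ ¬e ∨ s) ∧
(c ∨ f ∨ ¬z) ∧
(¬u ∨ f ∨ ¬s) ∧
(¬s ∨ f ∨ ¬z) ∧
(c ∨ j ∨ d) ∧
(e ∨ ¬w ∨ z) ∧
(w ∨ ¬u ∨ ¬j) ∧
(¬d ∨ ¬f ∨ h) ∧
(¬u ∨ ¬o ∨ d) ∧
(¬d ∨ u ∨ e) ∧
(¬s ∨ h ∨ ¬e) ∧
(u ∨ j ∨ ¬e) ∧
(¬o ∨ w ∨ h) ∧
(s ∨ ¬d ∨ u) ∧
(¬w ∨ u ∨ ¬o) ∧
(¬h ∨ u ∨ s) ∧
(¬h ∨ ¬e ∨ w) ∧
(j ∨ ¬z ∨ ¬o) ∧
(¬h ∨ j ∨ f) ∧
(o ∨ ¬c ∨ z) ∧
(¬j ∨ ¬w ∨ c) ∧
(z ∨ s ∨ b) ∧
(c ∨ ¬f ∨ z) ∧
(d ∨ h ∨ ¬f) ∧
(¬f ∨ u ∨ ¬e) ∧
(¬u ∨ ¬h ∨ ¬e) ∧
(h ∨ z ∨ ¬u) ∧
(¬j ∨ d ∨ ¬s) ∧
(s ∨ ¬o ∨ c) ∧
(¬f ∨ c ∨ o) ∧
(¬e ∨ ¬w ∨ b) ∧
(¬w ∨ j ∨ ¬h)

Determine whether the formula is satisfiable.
No

No, the formula is not satisfiable.

No assignment of truth values to the variables can make all 60 clauses true simultaneously.

The formula is UNSAT (unsatisfiable).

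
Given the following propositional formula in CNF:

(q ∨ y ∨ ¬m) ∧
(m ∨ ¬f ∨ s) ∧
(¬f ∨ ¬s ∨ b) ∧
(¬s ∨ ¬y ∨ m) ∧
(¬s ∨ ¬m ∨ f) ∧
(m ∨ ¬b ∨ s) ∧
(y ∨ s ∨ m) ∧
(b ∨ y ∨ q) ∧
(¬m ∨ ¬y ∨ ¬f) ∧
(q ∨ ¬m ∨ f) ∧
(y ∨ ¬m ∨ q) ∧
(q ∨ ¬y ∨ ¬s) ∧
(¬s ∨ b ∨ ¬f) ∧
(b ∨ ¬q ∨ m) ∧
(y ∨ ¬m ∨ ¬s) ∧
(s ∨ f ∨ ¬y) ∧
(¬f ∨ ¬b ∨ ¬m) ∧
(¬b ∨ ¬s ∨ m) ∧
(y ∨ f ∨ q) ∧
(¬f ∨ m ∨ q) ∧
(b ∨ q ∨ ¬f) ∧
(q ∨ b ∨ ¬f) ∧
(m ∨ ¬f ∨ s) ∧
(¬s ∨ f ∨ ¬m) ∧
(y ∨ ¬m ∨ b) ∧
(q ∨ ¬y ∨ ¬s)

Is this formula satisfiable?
Yes

Yes, the formula is satisfiable.

One satisfying assignment is: s=False, m=True, y=False, f=False, q=True, b=True

Verification: With this assignment, all 26 clauses evaluate to true.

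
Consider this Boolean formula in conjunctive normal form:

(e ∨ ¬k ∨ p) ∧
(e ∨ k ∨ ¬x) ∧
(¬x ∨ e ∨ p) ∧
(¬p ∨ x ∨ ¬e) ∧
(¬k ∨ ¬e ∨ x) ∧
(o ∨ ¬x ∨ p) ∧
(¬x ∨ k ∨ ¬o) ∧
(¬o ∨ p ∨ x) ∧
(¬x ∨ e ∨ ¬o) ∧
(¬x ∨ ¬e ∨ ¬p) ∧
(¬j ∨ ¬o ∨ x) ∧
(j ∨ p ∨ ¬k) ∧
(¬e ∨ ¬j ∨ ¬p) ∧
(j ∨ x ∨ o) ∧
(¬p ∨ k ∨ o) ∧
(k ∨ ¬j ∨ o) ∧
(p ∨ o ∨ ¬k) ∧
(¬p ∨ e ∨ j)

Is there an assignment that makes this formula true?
Yes

Yes, the formula is satisfiable.

One satisfying assignment is: k=True, e=False, x=False, p=True, j=True, o=False

Verification: With this assignment, all 18 clauses evaluate to true.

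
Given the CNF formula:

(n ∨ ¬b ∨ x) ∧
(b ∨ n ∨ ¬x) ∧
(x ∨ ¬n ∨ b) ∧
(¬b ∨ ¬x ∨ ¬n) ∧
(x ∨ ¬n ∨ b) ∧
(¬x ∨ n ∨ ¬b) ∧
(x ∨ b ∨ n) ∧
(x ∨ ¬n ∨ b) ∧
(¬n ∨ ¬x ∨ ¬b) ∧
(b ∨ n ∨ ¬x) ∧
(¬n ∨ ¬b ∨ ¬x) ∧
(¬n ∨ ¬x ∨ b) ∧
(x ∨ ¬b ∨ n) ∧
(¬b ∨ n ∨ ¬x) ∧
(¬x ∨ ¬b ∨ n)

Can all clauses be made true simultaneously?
Yes

Yes, the formula is satisfiable.

One satisfying assignment is: n=True, b=True, x=False

Verification: With this assignment, all 15 clauses evaluate to true.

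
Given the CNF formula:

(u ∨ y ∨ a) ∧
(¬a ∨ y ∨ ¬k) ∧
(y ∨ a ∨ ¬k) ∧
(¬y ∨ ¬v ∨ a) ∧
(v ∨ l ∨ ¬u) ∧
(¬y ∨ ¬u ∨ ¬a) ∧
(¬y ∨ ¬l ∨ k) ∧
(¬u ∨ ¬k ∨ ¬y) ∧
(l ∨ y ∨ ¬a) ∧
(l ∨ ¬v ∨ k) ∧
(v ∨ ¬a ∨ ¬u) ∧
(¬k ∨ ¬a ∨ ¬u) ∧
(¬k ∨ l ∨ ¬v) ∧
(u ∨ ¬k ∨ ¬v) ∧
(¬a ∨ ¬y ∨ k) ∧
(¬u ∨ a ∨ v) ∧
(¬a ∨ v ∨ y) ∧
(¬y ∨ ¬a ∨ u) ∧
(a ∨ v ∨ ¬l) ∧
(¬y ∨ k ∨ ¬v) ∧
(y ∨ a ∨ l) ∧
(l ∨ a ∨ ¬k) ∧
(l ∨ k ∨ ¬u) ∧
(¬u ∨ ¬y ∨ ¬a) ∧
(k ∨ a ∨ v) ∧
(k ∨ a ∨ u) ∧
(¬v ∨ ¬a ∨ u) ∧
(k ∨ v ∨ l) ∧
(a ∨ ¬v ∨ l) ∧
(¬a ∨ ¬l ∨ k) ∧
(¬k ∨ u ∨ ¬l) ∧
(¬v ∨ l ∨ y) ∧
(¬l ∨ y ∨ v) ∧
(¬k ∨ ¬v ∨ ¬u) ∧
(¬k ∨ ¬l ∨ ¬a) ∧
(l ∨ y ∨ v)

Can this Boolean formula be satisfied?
Yes

Yes, the formula is satisfiable.

One satisfying assignment is: l=True, u=True, k=False, v=True, a=False, y=False

Verification: With this assignment, all 36 clauses evaluate to true.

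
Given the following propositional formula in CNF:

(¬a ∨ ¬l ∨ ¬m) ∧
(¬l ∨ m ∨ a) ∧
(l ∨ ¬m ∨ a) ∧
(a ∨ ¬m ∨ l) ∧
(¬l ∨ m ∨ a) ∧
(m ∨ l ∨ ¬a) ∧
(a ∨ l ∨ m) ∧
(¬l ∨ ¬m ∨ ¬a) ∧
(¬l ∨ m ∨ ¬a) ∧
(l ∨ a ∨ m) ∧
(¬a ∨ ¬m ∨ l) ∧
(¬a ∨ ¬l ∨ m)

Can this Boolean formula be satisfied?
Yes

Yes, the formula is satisfiable.

One satisfying assignment is: l=True, m=True, a=False

Verification: With this assignment, all 12 clauses evaluate to true.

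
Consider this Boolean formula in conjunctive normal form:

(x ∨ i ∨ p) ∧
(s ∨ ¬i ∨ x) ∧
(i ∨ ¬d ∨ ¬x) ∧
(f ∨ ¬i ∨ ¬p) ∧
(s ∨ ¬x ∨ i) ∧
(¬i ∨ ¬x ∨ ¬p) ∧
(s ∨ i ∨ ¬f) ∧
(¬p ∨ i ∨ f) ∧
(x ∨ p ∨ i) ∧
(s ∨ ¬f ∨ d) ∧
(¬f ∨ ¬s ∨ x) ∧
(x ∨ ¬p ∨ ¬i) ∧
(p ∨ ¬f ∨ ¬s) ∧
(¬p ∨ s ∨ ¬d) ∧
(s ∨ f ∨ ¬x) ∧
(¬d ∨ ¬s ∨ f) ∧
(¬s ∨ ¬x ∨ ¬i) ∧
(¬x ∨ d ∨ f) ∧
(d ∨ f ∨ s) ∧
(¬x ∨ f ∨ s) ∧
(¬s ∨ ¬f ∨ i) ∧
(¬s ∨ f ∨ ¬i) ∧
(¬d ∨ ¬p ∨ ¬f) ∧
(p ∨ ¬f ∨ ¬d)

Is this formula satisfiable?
No

No, the formula is not satisfiable.

No assignment of truth values to the variables can make all 24 clauses true simultaneously.

The formula is UNSAT (unsatisfiable).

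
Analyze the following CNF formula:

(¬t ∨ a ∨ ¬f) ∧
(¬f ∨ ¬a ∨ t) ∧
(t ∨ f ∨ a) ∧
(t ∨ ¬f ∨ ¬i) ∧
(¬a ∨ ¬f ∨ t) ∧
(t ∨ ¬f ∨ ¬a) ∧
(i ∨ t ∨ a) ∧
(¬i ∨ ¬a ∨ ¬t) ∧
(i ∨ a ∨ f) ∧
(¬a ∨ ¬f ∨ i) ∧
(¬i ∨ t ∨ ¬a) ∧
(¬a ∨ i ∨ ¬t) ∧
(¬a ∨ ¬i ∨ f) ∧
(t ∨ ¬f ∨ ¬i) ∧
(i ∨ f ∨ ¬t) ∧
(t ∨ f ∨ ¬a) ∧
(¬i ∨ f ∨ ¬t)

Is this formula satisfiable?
No

No, the formula is not satisfiable.

No assignment of truth values to the variables can make all 17 clauses true simultaneously.

The formula is UNSAT (unsatisfiable).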